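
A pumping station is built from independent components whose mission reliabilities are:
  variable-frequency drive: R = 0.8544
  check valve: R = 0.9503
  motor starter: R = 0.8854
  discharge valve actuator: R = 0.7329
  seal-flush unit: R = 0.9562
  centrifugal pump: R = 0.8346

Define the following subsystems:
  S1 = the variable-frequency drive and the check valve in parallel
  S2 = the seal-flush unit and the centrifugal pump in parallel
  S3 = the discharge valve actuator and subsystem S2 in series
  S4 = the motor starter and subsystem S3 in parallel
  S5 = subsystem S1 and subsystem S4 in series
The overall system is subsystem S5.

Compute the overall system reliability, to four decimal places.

Parallel (variable-frequency drive and check valve): 1 − (1 − 0.854400)(1 − 0.950300) = 0.992764
Parallel (seal-flush unit and centrifugal pump): 1 − (1 − 0.956200)(1 − 0.834600) = 0.992755
Series (discharge valve actuator and [0.992755]): 0.732900 × 0.992755 = 0.727590
Parallel (motor starter and [0.727590]): 1 − (1 − 0.885400)(1 − 0.727590) = 0.968782
Series ([0.992764] and [0.968782]): 0.992764 × 0.968782 = 0.9618

0.9618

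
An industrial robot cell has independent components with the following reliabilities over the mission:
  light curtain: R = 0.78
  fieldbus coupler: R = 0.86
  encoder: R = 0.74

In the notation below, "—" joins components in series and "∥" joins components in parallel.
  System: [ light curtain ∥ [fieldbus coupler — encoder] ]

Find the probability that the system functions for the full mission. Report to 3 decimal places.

0.920

Series (fieldbus coupler and encoder): 0.86000 × 0.74000 = 0.63640
Parallel (light curtain and [0.63640]): 1 − (1 − 0.78000)(1 − 0.63640) = 0.920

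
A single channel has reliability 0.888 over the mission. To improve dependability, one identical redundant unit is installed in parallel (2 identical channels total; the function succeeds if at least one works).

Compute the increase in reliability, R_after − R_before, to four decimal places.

0.0995

R_before = 0.888
R_after = 1 − (1 − 0.888)^2 = 0.9875
ΔR = 0.9875 − 0.888 = 0.0995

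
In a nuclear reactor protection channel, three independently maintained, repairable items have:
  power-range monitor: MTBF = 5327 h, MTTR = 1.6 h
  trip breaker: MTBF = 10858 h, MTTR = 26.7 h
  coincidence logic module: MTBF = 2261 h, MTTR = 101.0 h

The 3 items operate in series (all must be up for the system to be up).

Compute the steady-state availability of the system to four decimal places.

0.9546

A(power-range monitor) = MTBF/(MTBF+MTTR) = 5327/(5327+1.6) = 0.999700
A(trip breaker) = MTBF/(MTBF+MTTR) = 10858/(10858+26.7) = 0.997547
A(coincidence logic module) = MTBF/(MTBF+MTTR) = 2261/(2261+101.0) = 0.957240
Series availability: 0.999700 × 0.997547 × 0.957240 = 0.9546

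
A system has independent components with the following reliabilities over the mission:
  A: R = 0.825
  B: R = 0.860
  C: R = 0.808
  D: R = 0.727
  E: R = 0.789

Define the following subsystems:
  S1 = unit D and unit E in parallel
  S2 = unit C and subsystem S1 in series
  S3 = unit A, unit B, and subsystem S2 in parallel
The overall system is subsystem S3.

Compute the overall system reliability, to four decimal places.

0.9942

Parallel (D and E): 1 − (1 − 0.727000)(1 − 0.789000) = 0.942397
Series (C and [0.942397]): 0.808000 × 0.942397 = 0.761457
Parallel (A, B, and [0.761457]): 1 − (1 − 0.825000)(1 − 0.860000)(1 − 0.761457) = 0.9942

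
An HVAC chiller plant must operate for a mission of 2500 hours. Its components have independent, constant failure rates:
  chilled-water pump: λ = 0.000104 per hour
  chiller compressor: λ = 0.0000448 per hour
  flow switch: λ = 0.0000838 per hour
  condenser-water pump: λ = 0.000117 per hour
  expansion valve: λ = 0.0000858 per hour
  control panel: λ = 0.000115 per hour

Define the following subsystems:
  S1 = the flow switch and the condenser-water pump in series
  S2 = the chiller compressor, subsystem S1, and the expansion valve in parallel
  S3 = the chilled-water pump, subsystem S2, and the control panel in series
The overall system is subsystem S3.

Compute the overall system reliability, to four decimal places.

R(chilled-water pump) = exp(−0.000104 × 2500) = 0.771052
R(chiller compressor) = exp(−0.0000448 × 2500) = 0.894044
R(flow switch) = exp(−0.0000838 × 2500) = 0.810990
R(condenser-water pump) = exp(−0.000117 × 2500) = 0.746395
R(expansion valve) = exp(−0.0000858 × 2500) = 0.806945
R(control panel) = exp(−0.000115 × 2500) = 0.750137
Series (flow switch and condenser-water pump): 0.810990 × 0.746395 = 0.605319
Parallel (chiller compressor, [0.605319], and expansion valve): 1 − (1 − 0.894044)(1 − 0.605319)(1 − 0.806945) = 0.991927
Series (chilled-water pump, [0.991927], and control panel): 0.771052 × 0.991927 × 0.750137 = 0.5737

0.5737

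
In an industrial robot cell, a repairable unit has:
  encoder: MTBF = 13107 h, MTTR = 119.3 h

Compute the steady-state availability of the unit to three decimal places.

0.991

A(encoder) = MTBF/(MTBF+MTTR) = 13107/(13107+119.3) = 0.991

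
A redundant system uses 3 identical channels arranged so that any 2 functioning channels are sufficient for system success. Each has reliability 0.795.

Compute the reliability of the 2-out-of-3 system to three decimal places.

0.891

R = Σ_{i=2}^{3} C(3,i) p^i (1−p)^{3−i} with p = 0.795
C(3,2)·0.795^2·0.205^1 = 0.38870
C(3,3)·0.795^3·0.205^0 = 0.50246
Sum = 0.891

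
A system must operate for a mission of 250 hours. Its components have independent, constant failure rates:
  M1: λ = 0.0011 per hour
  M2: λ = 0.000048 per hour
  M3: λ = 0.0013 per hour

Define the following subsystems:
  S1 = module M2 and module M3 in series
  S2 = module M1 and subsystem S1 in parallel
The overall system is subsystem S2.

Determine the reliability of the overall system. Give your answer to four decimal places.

0.9312

R(M1) = exp(−0.0011 × 250) = 0.759572
R(M2) = exp(−0.000048 × 250) = 0.988072
R(M3) = exp(−0.0013 × 250) = 0.722527
Series (M2 and M3): 0.988072 × 0.722527 = 0.713909
Parallel (M1 and [0.713909]): 1 − (1 − 0.759572)(1 − 0.713909) = 0.9312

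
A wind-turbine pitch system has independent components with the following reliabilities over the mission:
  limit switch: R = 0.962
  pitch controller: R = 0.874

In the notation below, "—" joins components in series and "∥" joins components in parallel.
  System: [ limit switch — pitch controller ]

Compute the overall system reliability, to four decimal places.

Series (limit switch and pitch controller): 0.962000 × 0.874000 = 0.8408

0.8408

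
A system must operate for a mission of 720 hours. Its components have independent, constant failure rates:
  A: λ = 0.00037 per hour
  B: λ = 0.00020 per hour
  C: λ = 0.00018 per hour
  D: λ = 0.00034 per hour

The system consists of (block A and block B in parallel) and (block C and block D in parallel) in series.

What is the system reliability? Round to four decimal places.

0.9431

R(A) = exp(−0.00037 × 720) = 0.766133
R(B) = exp(−0.00020 × 720) = 0.865888
R(C) = exp(−0.00018 × 720) = 0.878447
R(D) = exp(−0.00034 × 720) = 0.782861
Parallel (A and B): 1 − (1 − 0.766133)(1 − 0.865888) = 0.968636
Parallel (C and D): 1 − (1 − 0.878447)(1 − 0.782861) = 0.973606
Series ([0.968636] and [0.973606]): 0.968636 × 0.973606 = 0.9431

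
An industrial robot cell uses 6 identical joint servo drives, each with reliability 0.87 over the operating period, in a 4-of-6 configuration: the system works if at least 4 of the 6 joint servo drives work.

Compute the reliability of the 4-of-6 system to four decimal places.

0.9676

R = Σ_{i=4}^{6} C(6,i) p^i (1−p)^{6−i} with p = 0.87
C(6,4)·0.87^4·0.13^2 = 0.145230
C(6,5)·0.87^5·0.13^1 = 0.388768
C(6,6)·0.87^6·0.13^0 = 0.433626
Sum = 0.9676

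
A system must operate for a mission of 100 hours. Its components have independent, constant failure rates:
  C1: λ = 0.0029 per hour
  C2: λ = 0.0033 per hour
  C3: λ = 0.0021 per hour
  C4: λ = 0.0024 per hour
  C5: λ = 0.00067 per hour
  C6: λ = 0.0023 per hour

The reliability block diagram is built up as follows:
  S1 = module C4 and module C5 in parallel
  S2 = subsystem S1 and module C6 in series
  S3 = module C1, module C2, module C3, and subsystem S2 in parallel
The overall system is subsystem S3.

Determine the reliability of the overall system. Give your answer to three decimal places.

R(C1) = exp(−0.0029 × 100) = 0.74826
R(C2) = exp(−0.0033 × 100) = 0.71892
R(C3) = exp(−0.0021 × 100) = 0.81058
R(C4) = exp(−0.0024 × 100) = 0.78663
R(C5) = exp(−0.00067 × 100) = 0.93520
R(C6) = exp(−0.0023 × 100) = 0.79453
Parallel (C4 and C5): 1 − (1 − 0.78663)(1 − 0.93520) = 0.98617
Series ([0.98617] and C6): 0.98617 × 0.79453 = 0.78354
Parallel (C1, C2, C3, and [0.78354]): 1 − (1 − 0.74826)(1 − 0.71892)(1 − 0.81058)(1 − 0.78354) = 0.997

0.997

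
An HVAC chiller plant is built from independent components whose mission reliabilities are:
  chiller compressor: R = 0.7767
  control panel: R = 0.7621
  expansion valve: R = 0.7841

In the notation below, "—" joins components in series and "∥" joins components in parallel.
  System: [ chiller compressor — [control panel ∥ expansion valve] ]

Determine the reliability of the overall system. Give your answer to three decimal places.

Parallel (control panel and expansion valve): 1 − (1 − 0.76210)(1 − 0.78410) = 0.94864
Series (chiller compressor and [0.94864]): 0.77670 × 0.94864 = 0.737

0.737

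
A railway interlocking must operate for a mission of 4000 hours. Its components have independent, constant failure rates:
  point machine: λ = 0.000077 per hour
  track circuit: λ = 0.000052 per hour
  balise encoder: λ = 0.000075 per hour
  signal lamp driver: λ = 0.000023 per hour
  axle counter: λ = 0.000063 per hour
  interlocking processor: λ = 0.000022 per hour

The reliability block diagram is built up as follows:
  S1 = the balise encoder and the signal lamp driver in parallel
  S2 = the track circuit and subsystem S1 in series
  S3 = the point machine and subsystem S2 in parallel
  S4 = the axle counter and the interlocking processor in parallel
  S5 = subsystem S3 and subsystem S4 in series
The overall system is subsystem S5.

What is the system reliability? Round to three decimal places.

0.928

R(point machine) = exp(−0.000077 × 4000) = 0.73492
R(track circuit) = exp(−0.000052 × 4000) = 0.81221
R(balise encoder) = exp(−0.000075 × 4000) = 0.74082
R(signal lamp driver) = exp(−0.000023 × 4000) = 0.91211
R(axle counter) = exp(−0.000063 × 4000) = 0.77724
R(interlocking processor) = exp(−0.000022 × 4000) = 0.91576
Parallel (balise encoder and signal lamp driver): 1 − (1 − 0.74082)(1 − 0.91211) = 0.97722
Series (track circuit and [0.97722]): 0.81221 × 0.97722 = 0.79371
Parallel (point machine and [0.79371]): 1 − (1 − 0.73492)(1 − 0.79371) = 0.94532
Parallel (axle counter and interlocking processor): 1 − (1 − 0.77724)(1 − 0.91576) = 0.98123
Series ([0.94532] and [0.98123]): 0.94532 × 0.98123 = 0.928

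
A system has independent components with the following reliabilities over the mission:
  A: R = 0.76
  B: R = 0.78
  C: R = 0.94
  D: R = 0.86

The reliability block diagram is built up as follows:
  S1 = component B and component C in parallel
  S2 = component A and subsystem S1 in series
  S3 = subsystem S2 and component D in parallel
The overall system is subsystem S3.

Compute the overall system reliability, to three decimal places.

Parallel (B and C): 1 − (1 − 0.78000)(1 − 0.94000) = 0.98680
Series (A and [0.98680]): 0.76000 × 0.98680 = 0.74997
Parallel ([0.74997] and D): 1 − (1 − 0.74997)(1 − 0.86000) = 0.965

0.965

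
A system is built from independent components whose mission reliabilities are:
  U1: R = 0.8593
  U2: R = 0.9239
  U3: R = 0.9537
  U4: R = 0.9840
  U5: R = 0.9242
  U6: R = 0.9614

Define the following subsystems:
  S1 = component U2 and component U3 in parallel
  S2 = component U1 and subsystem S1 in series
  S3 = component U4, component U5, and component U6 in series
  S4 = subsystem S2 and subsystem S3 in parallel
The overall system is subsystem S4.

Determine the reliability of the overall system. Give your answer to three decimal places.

Parallel (U2 and U3): 1 − (1 − 0.92390)(1 − 0.95370) = 0.99648
Series (U1 and [0.99648]): 0.85930 × 0.99648 = 0.85628
Series (U4, U5, and U6): 0.98400 × 0.92420 × 0.96140 = 0.87431
Parallel ([0.85628] and [0.87431]): 1 − (1 − 0.85628)(1 − 0.87431) = 0.982

0.982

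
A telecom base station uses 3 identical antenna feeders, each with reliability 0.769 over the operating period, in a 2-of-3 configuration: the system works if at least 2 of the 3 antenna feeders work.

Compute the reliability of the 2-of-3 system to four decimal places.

R = Σ_{i=2}^{3} C(3,i) p^i (1−p)^{3−i} with p = 0.769
C(3,2)·0.769^2·0.231^1 = 0.409813
C(3,3)·0.769^3·0.231^0 = 0.454757
Sum = 0.8646

0.8646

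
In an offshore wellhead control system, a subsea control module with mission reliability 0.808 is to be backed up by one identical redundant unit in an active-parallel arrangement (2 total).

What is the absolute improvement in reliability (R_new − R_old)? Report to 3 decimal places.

R_before = 0.808
R_after = 1 − (1 − 0.808)^2 = 0.963
ΔR = 0.963 − 0.808 = 0.155

0.155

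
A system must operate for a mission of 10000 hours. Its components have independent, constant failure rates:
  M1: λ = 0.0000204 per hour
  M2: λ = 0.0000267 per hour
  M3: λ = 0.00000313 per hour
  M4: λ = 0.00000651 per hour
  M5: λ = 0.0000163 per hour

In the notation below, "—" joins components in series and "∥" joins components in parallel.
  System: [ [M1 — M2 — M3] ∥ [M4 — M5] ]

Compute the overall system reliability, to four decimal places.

R(M1) = exp(−0.0000204 × 10000) = 0.815462
R(M2) = exp(−0.0000267 × 10000) = 0.765673
R(M3) = exp(−0.00000313 × 10000) = 0.969185
R(M4) = exp(−0.00000651 × 10000) = 0.936974
R(M5) = exp(−0.0000163 × 10000) = 0.849591
Series (M1, M2, and M3): 0.815462 × 0.765673 × 0.969185 = 0.605137
Series (M4 and M5): 0.936974 × 0.849591 = 0.796045
Parallel ([0.605137] and [0.796045]): 1 − (1 − 0.605137)(1 − 0.796045) = 0.9195

0.9195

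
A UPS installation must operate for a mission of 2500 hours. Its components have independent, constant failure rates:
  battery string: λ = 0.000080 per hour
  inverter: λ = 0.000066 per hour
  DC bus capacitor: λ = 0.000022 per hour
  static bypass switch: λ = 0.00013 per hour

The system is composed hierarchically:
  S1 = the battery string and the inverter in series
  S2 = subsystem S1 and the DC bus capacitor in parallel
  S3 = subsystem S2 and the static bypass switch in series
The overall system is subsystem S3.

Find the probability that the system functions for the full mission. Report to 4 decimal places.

R(battery string) = exp(−0.000080 × 2500) = 0.818731
R(inverter) = exp(−0.000066 × 2500) = 0.847894
R(DC bus capacitor) = exp(−0.000022 × 2500) = 0.946485
R(static bypass switch) = exp(−0.00013 × 2500) = 0.722527
Series (battery string and inverter): 0.818731 × 0.847894 = 0.694197
Parallel ([0.694197] and DC bus capacitor): 1 − (1 − 0.694197)(1 − 0.946485) = 0.983635
Series ([0.983635] and static bypass switch): 0.983635 × 0.722527 = 0.7107

0.7107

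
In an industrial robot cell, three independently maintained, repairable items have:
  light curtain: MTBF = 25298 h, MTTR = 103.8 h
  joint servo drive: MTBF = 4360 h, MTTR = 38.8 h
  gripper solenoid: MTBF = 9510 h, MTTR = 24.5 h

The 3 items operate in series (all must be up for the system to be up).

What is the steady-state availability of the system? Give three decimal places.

A(light curtain) = MTBF/(MTBF+MTTR) = 25298/(25298+103.8) = 0.995914
A(joint servo drive) = MTBF/(MTBF+MTTR) = 4360/(4360+38.8) = 0.991179
A(gripper solenoid) = MTBF/(MTBF+MTTR) = 9510/(9510+24.5) = 0.997430
Series availability: 0.995914 × 0.991179 × 0.997430 = 0.985

0.985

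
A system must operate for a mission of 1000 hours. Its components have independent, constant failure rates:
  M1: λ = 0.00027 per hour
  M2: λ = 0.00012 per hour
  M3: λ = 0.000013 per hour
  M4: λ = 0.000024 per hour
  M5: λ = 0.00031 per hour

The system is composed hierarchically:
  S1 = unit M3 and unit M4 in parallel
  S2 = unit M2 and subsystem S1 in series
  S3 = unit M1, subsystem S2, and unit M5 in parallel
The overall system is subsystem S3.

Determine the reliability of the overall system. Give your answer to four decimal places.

R(M1) = exp(−0.00027 × 1000) = 0.763379
R(M2) = exp(−0.00012 × 1000) = 0.886920
R(M3) = exp(−0.000013 × 1000) = 0.987084
R(M4) = exp(−0.000024 × 1000) = 0.976286
R(M5) = exp(−0.00031 × 1000) = 0.733447
Parallel (M3 and M4): 1 − (1 − 0.987084)(1 − 0.976286) = 0.999694
Series (M2 and [0.999694]): 0.886920 × 0.999694 = 0.886649
Parallel (M1, [0.886649], and M5): 1 − (1 − 0.763379)(1 − 0.886649)(1 − 0.733447) = 0.9929

0.9929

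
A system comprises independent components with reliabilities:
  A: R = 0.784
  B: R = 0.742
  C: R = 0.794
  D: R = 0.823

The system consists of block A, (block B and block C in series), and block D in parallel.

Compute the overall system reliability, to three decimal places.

0.984

Series (B and C): 0.74200 × 0.79400 = 0.58915
Parallel (A, [0.58915], and D): 1 − (1 − 0.78400)(1 − 0.58915)(1 − 0.82300) = 0.984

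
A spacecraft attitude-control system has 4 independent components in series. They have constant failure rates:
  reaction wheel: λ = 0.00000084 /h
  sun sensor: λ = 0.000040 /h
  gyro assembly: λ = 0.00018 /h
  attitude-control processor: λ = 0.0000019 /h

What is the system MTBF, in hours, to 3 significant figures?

4490

Series of exponential components: λ_sys = Σ λ_i
λ_sys = 0.00000084 + 0.000040 + 0.00018 + 0.0000019 = 2.2274e-04 /h
MTBF = 1 / λ_sys = 4490 h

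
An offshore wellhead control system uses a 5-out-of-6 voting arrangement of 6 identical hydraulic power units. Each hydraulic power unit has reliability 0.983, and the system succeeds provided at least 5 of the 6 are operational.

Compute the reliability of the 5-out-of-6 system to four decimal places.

R = Σ_{i=5}^{6} C(6,i) p^i (1−p)^{6−i} with p = 0.983
C(6,5)·0.983^5·0.017^1 = 0.093620
C(6,6)·0.983^6·0.017^0 = 0.902238
Sum = 0.9959

0.9959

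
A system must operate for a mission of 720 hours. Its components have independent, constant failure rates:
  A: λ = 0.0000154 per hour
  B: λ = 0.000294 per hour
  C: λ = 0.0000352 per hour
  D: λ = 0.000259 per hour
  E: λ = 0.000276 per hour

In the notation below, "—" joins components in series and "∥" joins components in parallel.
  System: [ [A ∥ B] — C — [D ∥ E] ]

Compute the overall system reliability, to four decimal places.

0.9431

R(A) = exp(−0.0000154 × 720) = 0.988973
R(B) = exp(−0.000294 × 720) = 0.809224
R(C) = exp(−0.0000352 × 720) = 0.974974
R(D) = exp(−0.000259 × 720) = 0.829875
R(E) = exp(−0.000276 × 720) = 0.819779
Parallel (A and B): 1 − (1 − 0.988973)(1 − 0.809224) = 0.997896
Parallel (D and E): 1 − (1 − 0.829875)(1 − 0.819779) = 0.969340
Series ([0.997896], C, and [0.969340]): 0.997896 × 0.974974 × 0.969340 = 0.9431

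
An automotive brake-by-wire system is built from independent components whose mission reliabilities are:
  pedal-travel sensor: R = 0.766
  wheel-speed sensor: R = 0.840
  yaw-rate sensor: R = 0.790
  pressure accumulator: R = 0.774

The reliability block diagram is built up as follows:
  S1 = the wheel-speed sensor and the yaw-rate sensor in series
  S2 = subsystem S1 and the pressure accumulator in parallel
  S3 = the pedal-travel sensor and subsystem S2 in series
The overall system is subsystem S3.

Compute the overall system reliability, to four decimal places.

Series (wheel-speed sensor and yaw-rate sensor): 0.840000 × 0.790000 = 0.663600
Parallel ([0.663600] and pressure accumulator): 1 − (1 − 0.663600)(1 − 0.774000) = 0.923974
Series (pedal-travel sensor and [0.923974]): 0.766000 × 0.923974 = 0.7078

0.7078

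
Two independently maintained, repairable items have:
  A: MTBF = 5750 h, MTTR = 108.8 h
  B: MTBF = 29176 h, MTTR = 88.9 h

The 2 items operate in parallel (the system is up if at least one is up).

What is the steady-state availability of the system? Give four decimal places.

A(A) = MTBF/(MTBF+MTTR) = 5750/(5750+108.8) = 0.981430
A(B) = MTBF/(MTBF+MTTR) = 29176/(29176+88.9) = 0.996962
Parallel availability: 1 − (1 − 0.981430)(1 − 0.996962) = 0.9999

0.9999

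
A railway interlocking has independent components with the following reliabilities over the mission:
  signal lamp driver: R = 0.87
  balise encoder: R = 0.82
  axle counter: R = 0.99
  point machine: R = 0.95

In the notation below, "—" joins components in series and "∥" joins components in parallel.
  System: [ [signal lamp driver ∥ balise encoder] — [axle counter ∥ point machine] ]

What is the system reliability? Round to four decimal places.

Parallel (signal lamp driver and balise encoder): 1 − (1 − 0.870000)(1 − 0.820000) = 0.976600
Parallel (axle counter and point machine): 1 − (1 − 0.990000)(1 − 0.950000) = 0.999500
Series ([0.976600] and [0.999500]): 0.976600 × 0.999500 = 0.9761

0.9761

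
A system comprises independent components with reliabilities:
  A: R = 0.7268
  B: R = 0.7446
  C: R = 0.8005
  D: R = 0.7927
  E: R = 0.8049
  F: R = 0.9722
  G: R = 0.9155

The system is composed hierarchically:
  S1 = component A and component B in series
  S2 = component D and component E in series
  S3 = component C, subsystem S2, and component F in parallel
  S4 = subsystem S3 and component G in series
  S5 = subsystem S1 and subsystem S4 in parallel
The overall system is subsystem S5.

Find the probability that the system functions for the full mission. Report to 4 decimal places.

0.9604

Series (A and B): 0.726800 × 0.744600 = 0.541175
Series (D and E): 0.792700 × 0.804900 = 0.638044
Parallel (C, [0.638044], and F): 1 − (1 − 0.800500)(1 − 0.638044)(1 − 0.972200) = 0.997993
Series ([0.997993] and G): 0.997993 × 0.915500 = 0.913663
Parallel ([0.541175] and [0.913663]): 1 − (1 − 0.541175)(1 − 0.913663) = 0.9604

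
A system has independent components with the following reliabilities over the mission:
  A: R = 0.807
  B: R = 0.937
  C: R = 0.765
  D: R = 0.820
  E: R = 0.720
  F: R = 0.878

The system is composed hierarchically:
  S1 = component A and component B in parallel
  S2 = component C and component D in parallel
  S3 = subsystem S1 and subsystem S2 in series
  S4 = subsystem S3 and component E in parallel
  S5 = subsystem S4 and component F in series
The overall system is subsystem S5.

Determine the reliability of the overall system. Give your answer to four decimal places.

0.8647

Parallel (A and B): 1 − (1 − 0.807000)(1 − 0.937000) = 0.987841
Parallel (C and D): 1 − (1 − 0.765000)(1 − 0.820000) = 0.957700
Series ([0.987841] and [0.957700]): 0.987841 × 0.957700 = 0.946055
Parallel ([0.946055] and E): 1 − (1 − 0.946055)(1 − 0.720000) = 0.984895
Series ([0.984895] and F): 0.984895 × 0.878000 = 0.8647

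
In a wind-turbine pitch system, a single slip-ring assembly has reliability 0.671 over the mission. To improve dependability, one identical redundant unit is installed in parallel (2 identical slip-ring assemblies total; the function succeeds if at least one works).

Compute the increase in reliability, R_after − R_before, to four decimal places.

0.2208

R_before = 0.671
R_after = 1 − (1 − 0.671)^2 = 0.8918
ΔR = 0.8918 − 0.671 = 0.2208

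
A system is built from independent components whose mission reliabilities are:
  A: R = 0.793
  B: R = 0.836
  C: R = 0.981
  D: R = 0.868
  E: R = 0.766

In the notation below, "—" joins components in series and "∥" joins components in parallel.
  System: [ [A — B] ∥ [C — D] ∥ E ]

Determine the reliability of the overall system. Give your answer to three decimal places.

0.988

Series (A and B): 0.79300 × 0.83600 = 0.66295
Series (C and D): 0.98100 × 0.86800 = 0.85151
Parallel ([0.66295], [0.85151], and E): 1 − (1 − 0.66295)(1 − 0.85151)(1 − 0.76600) = 0.988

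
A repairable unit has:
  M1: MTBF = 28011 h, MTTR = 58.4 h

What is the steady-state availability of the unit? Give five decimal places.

A(M1) = MTBF/(MTBF+MTTR) = 28011/(28011+58.4) = 0.99792

0.99792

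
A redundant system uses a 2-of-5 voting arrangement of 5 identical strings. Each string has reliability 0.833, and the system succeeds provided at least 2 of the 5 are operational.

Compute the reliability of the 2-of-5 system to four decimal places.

0.9966

R = Σ_{i=2}^{5} C(5,i) p^i (1−p)^{5−i} with p = 0.833
C(5,2)·0.833^2·0.167^3 = 0.032318
C(5,3)·0.833^3·0.167^2 = 0.161201
C(5,4)·0.833^4·0.167^1 = 0.402037
C(5,5)·0.833^5·0.167^0 = 0.401074
Sum = 0.9966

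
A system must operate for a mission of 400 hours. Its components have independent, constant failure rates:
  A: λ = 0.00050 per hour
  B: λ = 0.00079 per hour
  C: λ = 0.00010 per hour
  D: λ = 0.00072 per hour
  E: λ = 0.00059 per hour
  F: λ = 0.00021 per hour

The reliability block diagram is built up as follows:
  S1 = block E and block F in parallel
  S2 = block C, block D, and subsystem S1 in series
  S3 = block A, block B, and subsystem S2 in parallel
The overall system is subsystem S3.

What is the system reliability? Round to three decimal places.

R(A) = exp(−0.00050 × 400) = 0.81873
R(B) = exp(−0.00079 × 400) = 0.72906
R(C) = exp(−0.00010 × 400) = 0.96079
R(D) = exp(−0.00072 × 400) = 0.74976
R(E) = exp(−0.00059 × 400) = 0.78978
R(F) = exp(−0.00021 × 400) = 0.91943
Parallel (E and F): 1 − (1 − 0.78978)(1 − 0.91943) = 0.98306
Series (C, D, and [0.98306]): 0.96079 × 0.74976 × 0.98306 = 0.70816
Parallel (A, B, and [0.70816]): 1 − (1 − 0.81873)(1 − 0.72906)(1 − 0.70816) = 0.986

0.986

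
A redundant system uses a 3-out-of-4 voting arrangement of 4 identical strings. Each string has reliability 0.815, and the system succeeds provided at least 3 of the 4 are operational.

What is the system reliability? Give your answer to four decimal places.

R = Σ_{i=3}^{4} C(4,i) p^i (1−p)^{4−i} with p = 0.815
C(4,3)·0.815^3·0.185^1 = 0.400594
C(4,4)·0.815^4·0.185^0 = 0.441195
Sum = 0.8418

0.8418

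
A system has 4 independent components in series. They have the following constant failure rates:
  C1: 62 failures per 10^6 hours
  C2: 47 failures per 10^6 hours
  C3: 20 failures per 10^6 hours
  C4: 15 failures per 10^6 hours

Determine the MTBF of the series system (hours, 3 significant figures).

6940

Series of exponential components: λ_sys = Σ λ_i
λ_sys = 0.000062 + 0.000047 + 0.000020 + 0.000015 = 1.4400e-04 /h
MTBF = 1 / λ_sys = 6940 h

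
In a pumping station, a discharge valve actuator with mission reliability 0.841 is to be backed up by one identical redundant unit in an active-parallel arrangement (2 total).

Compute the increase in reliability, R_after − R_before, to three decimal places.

0.134

R_before = 0.841
R_after = 1 − (1 − 0.841)^2 = 0.975
ΔR = 0.975 − 0.841 = 0.134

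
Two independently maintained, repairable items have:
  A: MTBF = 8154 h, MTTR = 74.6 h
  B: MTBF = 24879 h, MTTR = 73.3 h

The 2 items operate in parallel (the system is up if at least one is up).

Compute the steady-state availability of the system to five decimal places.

0.99997

A(A) = MTBF/(MTBF+MTTR) = 8154/(8154+74.6) = 0.990934
A(B) = MTBF/(MTBF+MTTR) = 24879/(24879+73.3) = 0.997062
Parallel availability: 1 − (1 − 0.990934)(1 − 0.997062) = 0.99997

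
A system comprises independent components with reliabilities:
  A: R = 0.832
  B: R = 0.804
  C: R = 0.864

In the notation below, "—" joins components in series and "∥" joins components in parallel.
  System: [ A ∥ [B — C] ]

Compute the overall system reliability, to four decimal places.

0.9487

Series (B and C): 0.804000 × 0.864000 = 0.694656
Parallel (A and [0.694656]): 1 − (1 − 0.832000)(1 − 0.694656) = 0.9487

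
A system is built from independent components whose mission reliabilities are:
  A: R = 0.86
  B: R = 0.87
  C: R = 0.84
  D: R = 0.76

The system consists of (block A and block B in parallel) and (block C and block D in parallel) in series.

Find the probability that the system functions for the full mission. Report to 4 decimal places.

0.9441

Parallel (A and B): 1 − (1 − 0.860000)(1 − 0.870000) = 0.981800
Parallel (C and D): 1 − (1 − 0.840000)(1 − 0.760000) = 0.961600
Series ([0.981800] and [0.961600]): 0.981800 × 0.961600 = 0.9441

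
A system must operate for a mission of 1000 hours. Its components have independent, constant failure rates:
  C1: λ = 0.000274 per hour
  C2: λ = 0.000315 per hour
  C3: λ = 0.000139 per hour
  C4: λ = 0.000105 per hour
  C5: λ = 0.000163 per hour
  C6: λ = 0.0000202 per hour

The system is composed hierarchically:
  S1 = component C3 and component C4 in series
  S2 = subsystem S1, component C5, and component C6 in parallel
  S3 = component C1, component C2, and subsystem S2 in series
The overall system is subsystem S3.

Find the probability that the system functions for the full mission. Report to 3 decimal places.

R(C1) = exp(−0.000274 × 1000) = 0.76033
R(C2) = exp(−0.000315 × 1000) = 0.72979
R(C3) = exp(−0.000139 × 1000) = 0.87023
R(C4) = exp(−0.000105 × 1000) = 0.90032
R(C5) = exp(−0.000163 × 1000) = 0.84959
R(C6) = exp(−0.0000202 × 1000) = 0.98000
Series (C3 and C4): 0.87023 × 0.90032 = 0.78349
Parallel ([0.78349], C5, and C6): 1 − (1 − 0.78349)(1 − 0.84959)(1 − 0.98000) = 0.99935
Series (C1, C2, and [0.99935]): 0.76033 × 0.72979 × 0.99935 = 0.555

0.555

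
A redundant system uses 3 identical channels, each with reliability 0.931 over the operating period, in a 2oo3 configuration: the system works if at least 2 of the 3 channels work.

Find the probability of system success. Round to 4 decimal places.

0.9864

R = Σ_{i=2}^{3} C(3,i) p^i (1−p)^{3−i} with p = 0.931
C(3,2)·0.931^2·0.069^1 = 0.179420
C(3,3)·0.931^3·0.069^0 = 0.806954
Sum = 0.9864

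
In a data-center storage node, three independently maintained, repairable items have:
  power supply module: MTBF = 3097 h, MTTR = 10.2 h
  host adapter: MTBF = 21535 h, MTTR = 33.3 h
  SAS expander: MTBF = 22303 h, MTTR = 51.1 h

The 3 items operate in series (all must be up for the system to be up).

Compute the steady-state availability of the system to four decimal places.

A(power supply module) = MTBF/(MTBF+MTTR) = 3097/(3097+10.2) = 0.996717
A(host adapter) = MTBF/(MTBF+MTTR) = 21535/(21535+33.3) = 0.998456
A(SAS expander) = MTBF/(MTBF+MTTR) = 22303/(22303+51.1) = 0.997714
Series availability: 0.996717 × 0.998456 × 0.997714 = 0.9929

0.9929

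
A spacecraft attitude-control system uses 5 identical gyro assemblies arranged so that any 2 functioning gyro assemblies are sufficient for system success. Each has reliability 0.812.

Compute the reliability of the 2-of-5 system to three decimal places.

0.995

R = Σ_{i=2}^{5} C(5,i) p^i (1−p)^{5−i} with p = 0.812
C(5,2)·0.812^2·0.188^3 = 0.04381
C(5,3)·0.812^3·0.188^2 = 0.18923
C(5,4)·0.812^4·0.188^1 = 0.40865
C(5,5)·0.812^5·0.188^0 = 0.35300
Sum = 0.995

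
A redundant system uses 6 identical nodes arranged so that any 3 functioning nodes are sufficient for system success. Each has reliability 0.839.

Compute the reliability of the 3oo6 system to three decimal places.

R = Σ_{i=3}^{6} C(6,i) p^i (1−p)^{6−i} with p = 0.839
C(6,3)·0.839^3·0.161^3 = 0.04929
C(6,4)·0.839^4·0.161^2 = 0.19266
C(6,5)·0.839^5·0.161^1 = 0.40159
C(6,6)·0.839^6·0.161^0 = 0.34880
Sum = 0.992

0.992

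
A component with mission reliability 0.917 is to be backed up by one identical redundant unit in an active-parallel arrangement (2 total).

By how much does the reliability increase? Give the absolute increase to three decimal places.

0.076

R_before = 0.917
R_after = 1 − (1 − 0.917)^2 = 0.993
ΔR = 0.993 − 0.917 = 0.076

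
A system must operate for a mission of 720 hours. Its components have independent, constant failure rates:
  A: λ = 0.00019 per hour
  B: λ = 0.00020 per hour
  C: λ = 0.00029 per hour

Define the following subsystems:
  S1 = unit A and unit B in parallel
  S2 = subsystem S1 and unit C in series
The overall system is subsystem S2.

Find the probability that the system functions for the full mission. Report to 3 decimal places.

R(A) = exp(−0.00019 × 720) = 0.87214
R(B) = exp(−0.00020 × 720) = 0.86589
R(C) = exp(−0.00029 × 720) = 0.81156
Parallel (A and B): 1 − (1 − 0.87214)(1 − 0.86589) = 0.98285
Series ([0.98285] and C): 0.98285 × 0.81156 = 0.798

0.798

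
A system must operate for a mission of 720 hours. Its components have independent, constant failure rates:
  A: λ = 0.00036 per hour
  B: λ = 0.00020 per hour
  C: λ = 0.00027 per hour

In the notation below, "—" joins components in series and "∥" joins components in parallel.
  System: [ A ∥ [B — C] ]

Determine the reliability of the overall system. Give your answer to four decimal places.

0.9344

R(A) = exp(−0.00036 × 720) = 0.771669
R(B) = exp(−0.00020 × 720) = 0.865888
R(C) = exp(−0.00027 × 720) = 0.823329
Series (B and C): 0.865888 × 0.823329 = 0.712911
Parallel (A and [0.712911]): 1 − (1 − 0.771669)(1 − 0.712911) = 0.9344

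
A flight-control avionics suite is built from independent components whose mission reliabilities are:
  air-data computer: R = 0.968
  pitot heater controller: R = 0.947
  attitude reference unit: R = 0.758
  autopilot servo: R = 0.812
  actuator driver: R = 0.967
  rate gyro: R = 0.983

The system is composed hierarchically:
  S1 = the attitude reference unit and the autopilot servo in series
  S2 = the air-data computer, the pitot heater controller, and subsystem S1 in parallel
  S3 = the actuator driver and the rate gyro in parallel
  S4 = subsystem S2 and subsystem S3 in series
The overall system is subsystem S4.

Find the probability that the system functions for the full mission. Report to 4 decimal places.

0.9988

Series (attitude reference unit and autopilot servo): 0.758000 × 0.812000 = 0.615496
Parallel (air-data computer, pitot heater controller, and [0.615496]): 1 − (1 − 0.968000)(1 − 0.947000)(1 − 0.615496) = 0.999348
Parallel (actuator driver and rate gyro): 1 − (1 − 0.967000)(1 − 0.983000) = 0.999439
Series ([0.999348] and [0.999439]): 0.999348 × 0.999439 = 0.9988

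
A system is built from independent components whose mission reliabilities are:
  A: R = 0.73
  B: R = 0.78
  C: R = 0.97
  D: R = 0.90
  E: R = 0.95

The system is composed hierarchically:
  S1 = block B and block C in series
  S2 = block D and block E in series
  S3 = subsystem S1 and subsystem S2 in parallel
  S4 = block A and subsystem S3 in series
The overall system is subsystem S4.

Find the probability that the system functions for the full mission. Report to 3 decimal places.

0.704

Series (B and C): 0.78000 × 0.97000 = 0.75660
Series (D and E): 0.90000 × 0.95000 = 0.85500
Parallel ([0.75660] and [0.85500]): 1 − (1 − 0.75660)(1 − 0.85500) = 0.96471
Series (A and [0.96471]): 0.73000 × 0.96471 = 0.704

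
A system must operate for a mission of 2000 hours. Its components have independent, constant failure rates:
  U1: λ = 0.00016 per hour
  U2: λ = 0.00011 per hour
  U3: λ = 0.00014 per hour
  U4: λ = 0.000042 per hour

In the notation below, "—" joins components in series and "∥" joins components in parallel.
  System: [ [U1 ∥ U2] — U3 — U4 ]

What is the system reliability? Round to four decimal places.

R(U1) = exp(−0.00016 × 2000) = 0.726149
R(U2) = exp(−0.00011 × 2000) = 0.802519
R(U3) = exp(−0.00014 × 2000) = 0.755784
R(U4) = exp(−0.000042 × 2000) = 0.919431
Parallel (U1 and U2): 1 − (1 − 0.726149)(1 − 0.802519) = 0.945920
Series ([0.945920], U3, and U4): 0.945920 × 0.755784 × 0.919431 = 0.6573

0.6573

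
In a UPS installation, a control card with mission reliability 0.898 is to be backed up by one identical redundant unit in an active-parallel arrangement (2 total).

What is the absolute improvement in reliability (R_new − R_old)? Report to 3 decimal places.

R_before = 0.898
R_after = 1 − (1 − 0.898)^2 = 0.990
ΔR = 0.990 − 0.898 = 0.092

0.092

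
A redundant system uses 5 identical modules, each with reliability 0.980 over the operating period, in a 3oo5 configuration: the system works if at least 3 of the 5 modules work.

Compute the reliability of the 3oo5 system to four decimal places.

R = Σ_{i=3}^{5} C(5,i) p^i (1−p)^{5−i} with p = 0.980
C(5,3)·0.980^3·0.020^2 = 0.003765
C(5,4)·0.980^4·0.020^1 = 0.092237
C(5,5)·0.980^5·0.020^0 = 0.903921
Sum = 0.9999

0.9999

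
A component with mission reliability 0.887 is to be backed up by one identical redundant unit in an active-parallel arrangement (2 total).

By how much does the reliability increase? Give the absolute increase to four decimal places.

0.1002

R_before = 0.887
R_after = 1 − (1 − 0.887)^2 = 0.9872
ΔR = 0.9872 − 0.887 = 0.1002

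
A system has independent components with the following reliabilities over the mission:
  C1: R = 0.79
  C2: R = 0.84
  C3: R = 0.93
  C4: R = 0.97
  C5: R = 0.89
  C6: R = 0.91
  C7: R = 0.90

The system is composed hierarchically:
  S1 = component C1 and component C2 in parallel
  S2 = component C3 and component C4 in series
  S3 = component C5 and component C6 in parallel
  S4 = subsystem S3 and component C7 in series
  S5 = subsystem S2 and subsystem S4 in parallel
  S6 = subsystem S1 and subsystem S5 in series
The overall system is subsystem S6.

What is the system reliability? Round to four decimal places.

Parallel (C1 and C2): 1 − (1 − 0.790000)(1 − 0.840000) = 0.966400
Series (C3 and C4): 0.930000 × 0.970000 = 0.902100
Parallel (C5 and C6): 1 − (1 − 0.890000)(1 − 0.910000) = 0.990100
Series ([0.990100] and C7): 0.990100 × 0.900000 = 0.891090
Parallel ([0.902100] and [0.891090]): 1 − (1 − 0.902100)(1 − 0.891090) = 0.989338
Series ([0.966400] and [0.989338]): 0.966400 × 0.989338 = 0.9561

0.9561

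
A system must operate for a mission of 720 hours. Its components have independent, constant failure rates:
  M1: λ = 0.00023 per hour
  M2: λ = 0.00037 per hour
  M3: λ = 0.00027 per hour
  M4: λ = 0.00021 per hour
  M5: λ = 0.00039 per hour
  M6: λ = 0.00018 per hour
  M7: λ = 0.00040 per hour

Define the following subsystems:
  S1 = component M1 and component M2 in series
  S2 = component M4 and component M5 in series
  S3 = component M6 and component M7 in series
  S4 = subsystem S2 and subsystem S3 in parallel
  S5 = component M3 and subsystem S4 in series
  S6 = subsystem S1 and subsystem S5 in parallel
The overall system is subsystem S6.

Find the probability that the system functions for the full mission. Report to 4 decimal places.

0.9034

R(M1) = exp(−0.00023 × 720) = 0.847385
R(M2) = exp(−0.00037 × 720) = 0.766133
R(M3) = exp(−0.00027 × 720) = 0.823329
R(M4) = exp(−0.00021 × 720) = 0.859676
R(M5) = exp(−0.00039 × 720) = 0.755179
R(M6) = exp(−0.00018 × 720) = 0.878447
R(M7) = exp(−0.00040 × 720) = 0.749762
Series (M1 and M2): 0.847385 × 0.766133 = 0.649210
Series (M4 and M5): 0.859676 × 0.755179 = 0.649209
Series (M6 and M7): 0.878447 × 0.749762 = 0.658626
Parallel ([0.649209] and [0.658626]): 1 − (1 − 0.649209)(1 − 0.658626) = 0.880249
Series (M3 and [0.880249]): 0.823329 × 0.880249 = 0.724735
Parallel ([0.649210] and [0.724735]): 1 − (1 − 0.649210)(1 − 0.724735) = 0.9034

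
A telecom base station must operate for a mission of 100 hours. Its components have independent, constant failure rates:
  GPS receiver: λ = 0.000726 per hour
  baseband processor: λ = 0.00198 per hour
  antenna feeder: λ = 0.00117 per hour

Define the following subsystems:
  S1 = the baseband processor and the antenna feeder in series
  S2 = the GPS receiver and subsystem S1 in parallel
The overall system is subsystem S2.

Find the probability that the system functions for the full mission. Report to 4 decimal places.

R(GPS receiver) = exp(−0.000726 × 100) = 0.929973
R(baseband processor) = exp(−0.00198 × 100) = 0.820370
R(antenna feeder) = exp(−0.00117 × 100) = 0.889585
Series (baseband processor and antenna feeder): 0.820370 × 0.889585 = 0.729789
Parallel (GPS receiver and [0.729789]): 1 − (1 − 0.929973)(1 − 0.729789) = 0.9811

0.9811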